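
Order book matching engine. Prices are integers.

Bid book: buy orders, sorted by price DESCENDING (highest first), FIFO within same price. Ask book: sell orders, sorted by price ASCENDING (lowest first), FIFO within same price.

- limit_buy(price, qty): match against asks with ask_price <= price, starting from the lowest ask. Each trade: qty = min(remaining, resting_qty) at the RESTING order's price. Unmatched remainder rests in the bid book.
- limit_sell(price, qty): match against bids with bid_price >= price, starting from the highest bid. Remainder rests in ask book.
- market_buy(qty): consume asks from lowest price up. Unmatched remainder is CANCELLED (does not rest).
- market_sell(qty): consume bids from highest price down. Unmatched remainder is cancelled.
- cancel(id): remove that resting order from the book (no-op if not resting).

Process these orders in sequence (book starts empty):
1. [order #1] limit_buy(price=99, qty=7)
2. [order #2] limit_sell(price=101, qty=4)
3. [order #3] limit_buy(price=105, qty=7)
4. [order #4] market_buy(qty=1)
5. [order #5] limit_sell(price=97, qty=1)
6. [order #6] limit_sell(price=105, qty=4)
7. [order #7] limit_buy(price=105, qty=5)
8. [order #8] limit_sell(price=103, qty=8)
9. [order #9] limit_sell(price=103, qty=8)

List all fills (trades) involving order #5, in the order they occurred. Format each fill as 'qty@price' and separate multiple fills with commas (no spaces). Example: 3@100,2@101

After op 1 [order #1] limit_buy(price=99, qty=7): fills=none; bids=[#1:7@99] asks=[-]
After op 2 [order #2] limit_sell(price=101, qty=4): fills=none; bids=[#1:7@99] asks=[#2:4@101]
After op 3 [order #3] limit_buy(price=105, qty=7): fills=#3x#2:4@101; bids=[#3:3@105 #1:7@99] asks=[-]
After op 4 [order #4] market_buy(qty=1): fills=none; bids=[#3:3@105 #1:7@99] asks=[-]
After op 5 [order #5] limit_sell(price=97, qty=1): fills=#3x#5:1@105; bids=[#3:2@105 #1:7@99] asks=[-]
After op 6 [order #6] limit_sell(price=105, qty=4): fills=#3x#6:2@105; bids=[#1:7@99] asks=[#6:2@105]
After op 7 [order #7] limit_buy(price=105, qty=5): fills=#7x#6:2@105; bids=[#7:3@105 #1:7@99] asks=[-]
After op 8 [order #8] limit_sell(price=103, qty=8): fills=#7x#8:3@105; bids=[#1:7@99] asks=[#8:5@103]
After op 9 [order #9] limit_sell(price=103, qty=8): fills=none; bids=[#1:7@99] asks=[#8:5@103 #9:8@103]

Answer: 1@105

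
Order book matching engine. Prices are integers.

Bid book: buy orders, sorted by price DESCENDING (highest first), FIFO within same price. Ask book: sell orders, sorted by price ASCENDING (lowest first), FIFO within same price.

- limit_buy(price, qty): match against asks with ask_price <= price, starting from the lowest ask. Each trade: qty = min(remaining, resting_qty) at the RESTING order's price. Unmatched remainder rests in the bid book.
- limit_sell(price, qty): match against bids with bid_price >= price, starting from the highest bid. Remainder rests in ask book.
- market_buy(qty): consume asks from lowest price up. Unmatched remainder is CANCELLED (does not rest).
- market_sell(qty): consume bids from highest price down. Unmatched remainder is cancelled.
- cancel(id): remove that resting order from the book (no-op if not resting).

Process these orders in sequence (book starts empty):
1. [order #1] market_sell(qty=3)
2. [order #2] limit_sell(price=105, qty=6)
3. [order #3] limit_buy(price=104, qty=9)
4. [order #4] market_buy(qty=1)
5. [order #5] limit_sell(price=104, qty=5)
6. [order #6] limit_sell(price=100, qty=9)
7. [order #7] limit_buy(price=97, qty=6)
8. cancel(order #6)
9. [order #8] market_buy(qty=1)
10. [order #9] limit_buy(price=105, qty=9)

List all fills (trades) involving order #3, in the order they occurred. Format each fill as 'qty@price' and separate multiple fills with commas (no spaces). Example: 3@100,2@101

After op 1 [order #1] market_sell(qty=3): fills=none; bids=[-] asks=[-]
After op 2 [order #2] limit_sell(price=105, qty=6): fills=none; bids=[-] asks=[#2:6@105]
After op 3 [order #3] limit_buy(price=104, qty=9): fills=none; bids=[#3:9@104] asks=[#2:6@105]
After op 4 [order #4] market_buy(qty=1): fills=#4x#2:1@105; bids=[#3:9@104] asks=[#2:5@105]
After op 5 [order #5] limit_sell(price=104, qty=5): fills=#3x#5:5@104; bids=[#3:4@104] asks=[#2:5@105]
After op 6 [order #6] limit_sell(price=100, qty=9): fills=#3x#6:4@104; bids=[-] asks=[#6:5@100 #2:5@105]
After op 7 [order #7] limit_buy(price=97, qty=6): fills=none; bids=[#7:6@97] asks=[#6:5@100 #2:5@105]
After op 8 cancel(order #6): fills=none; bids=[#7:6@97] asks=[#2:5@105]
After op 9 [order #8] market_buy(qty=1): fills=#8x#2:1@105; bids=[#7:6@97] asks=[#2:4@105]
After op 10 [order #9] limit_buy(price=105, qty=9): fills=#9x#2:4@105; bids=[#9:5@105 #7:6@97] asks=[-]

Answer: 5@104,4@104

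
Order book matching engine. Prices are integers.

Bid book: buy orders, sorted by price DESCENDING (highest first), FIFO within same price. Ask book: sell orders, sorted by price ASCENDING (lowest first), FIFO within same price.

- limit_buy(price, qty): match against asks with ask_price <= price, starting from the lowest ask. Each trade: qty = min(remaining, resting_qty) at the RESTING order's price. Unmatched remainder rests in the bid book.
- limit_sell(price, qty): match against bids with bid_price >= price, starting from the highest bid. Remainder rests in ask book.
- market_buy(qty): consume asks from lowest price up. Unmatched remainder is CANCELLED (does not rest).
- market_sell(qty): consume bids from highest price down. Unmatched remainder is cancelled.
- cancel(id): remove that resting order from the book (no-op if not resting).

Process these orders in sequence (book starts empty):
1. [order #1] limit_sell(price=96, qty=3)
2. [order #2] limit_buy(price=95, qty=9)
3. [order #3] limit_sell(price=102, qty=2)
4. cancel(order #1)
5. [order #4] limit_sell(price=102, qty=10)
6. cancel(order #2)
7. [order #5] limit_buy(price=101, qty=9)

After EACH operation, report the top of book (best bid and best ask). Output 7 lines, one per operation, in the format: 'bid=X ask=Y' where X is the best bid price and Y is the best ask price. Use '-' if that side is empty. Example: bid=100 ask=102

After op 1 [order #1] limit_sell(price=96, qty=3): fills=none; bids=[-] asks=[#1:3@96]
After op 2 [order #2] limit_buy(price=95, qty=9): fills=none; bids=[#2:9@95] asks=[#1:3@96]
After op 3 [order #3] limit_sell(price=102, qty=2): fills=none; bids=[#2:9@95] asks=[#1:3@96 #3:2@102]
After op 4 cancel(order #1): fills=none; bids=[#2:9@95] asks=[#3:2@102]
After op 5 [order #4] limit_sell(price=102, qty=10): fills=none; bids=[#2:9@95] asks=[#3:2@102 #4:10@102]
After op 6 cancel(order #2): fills=none; bids=[-] asks=[#3:2@102 #4:10@102]
After op 7 [order #5] limit_buy(price=101, qty=9): fills=none; bids=[#5:9@101] asks=[#3:2@102 #4:10@102]

Answer: bid=- ask=96
bid=95 ask=96
bid=95 ask=96
bid=95 ask=102
bid=95 ask=102
bid=- ask=102
bid=101 ask=102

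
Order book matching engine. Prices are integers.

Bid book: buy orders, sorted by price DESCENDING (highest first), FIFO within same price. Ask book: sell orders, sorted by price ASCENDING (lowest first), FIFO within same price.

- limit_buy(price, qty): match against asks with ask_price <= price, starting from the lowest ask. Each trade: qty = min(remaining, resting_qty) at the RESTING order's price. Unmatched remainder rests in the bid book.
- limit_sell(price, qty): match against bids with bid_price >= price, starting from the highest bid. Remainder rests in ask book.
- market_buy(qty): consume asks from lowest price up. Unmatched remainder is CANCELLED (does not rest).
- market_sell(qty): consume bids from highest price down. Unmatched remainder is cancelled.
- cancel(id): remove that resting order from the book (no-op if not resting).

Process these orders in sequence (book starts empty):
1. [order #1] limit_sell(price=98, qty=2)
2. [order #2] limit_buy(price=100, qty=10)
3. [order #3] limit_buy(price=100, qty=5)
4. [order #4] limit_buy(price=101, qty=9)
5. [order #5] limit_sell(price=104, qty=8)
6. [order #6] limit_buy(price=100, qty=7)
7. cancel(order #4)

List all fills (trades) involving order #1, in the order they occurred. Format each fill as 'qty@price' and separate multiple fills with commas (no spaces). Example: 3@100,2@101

Answer: 2@98

Derivation:
After op 1 [order #1] limit_sell(price=98, qty=2): fills=none; bids=[-] asks=[#1:2@98]
After op 2 [order #2] limit_buy(price=100, qty=10): fills=#2x#1:2@98; bids=[#2:8@100] asks=[-]
After op 3 [order #3] limit_buy(price=100, qty=5): fills=none; bids=[#2:8@100 #3:5@100] asks=[-]
After op 4 [order #4] limit_buy(price=101, qty=9): fills=none; bids=[#4:9@101 #2:8@100 #3:5@100] asks=[-]
After op 5 [order #5] limit_sell(price=104, qty=8): fills=none; bids=[#4:9@101 #2:8@100 #3:5@100] asks=[#5:8@104]
After op 6 [order #6] limit_buy(price=100, qty=7): fills=none; bids=[#4:9@101 #2:8@100 #3:5@100 #6:7@100] asks=[#5:8@104]
After op 7 cancel(order #4): fills=none; bids=[#2:8@100 #3:5@100 #6:7@100] asks=[#5:8@104]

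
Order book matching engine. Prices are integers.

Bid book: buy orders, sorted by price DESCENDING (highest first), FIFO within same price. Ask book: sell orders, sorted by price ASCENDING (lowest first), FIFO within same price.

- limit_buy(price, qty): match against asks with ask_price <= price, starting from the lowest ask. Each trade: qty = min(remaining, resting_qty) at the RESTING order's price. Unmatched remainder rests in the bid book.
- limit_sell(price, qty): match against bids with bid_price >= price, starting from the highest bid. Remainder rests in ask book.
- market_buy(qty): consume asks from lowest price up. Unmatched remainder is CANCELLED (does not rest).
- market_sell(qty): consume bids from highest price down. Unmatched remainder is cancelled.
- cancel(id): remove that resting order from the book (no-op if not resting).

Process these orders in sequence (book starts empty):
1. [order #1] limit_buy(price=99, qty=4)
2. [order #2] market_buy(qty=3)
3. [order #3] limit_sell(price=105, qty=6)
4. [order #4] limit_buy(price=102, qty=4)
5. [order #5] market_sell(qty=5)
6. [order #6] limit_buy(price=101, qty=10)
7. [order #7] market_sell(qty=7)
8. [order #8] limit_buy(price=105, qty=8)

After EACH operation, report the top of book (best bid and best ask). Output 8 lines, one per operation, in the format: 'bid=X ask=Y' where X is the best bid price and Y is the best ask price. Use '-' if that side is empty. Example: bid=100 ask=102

After op 1 [order #1] limit_buy(price=99, qty=4): fills=none; bids=[#1:4@99] asks=[-]
After op 2 [order #2] market_buy(qty=3): fills=none; bids=[#1:4@99] asks=[-]
After op 3 [order #3] limit_sell(price=105, qty=6): fills=none; bids=[#1:4@99] asks=[#3:6@105]
After op 4 [order #4] limit_buy(price=102, qty=4): fills=none; bids=[#4:4@102 #1:4@99] asks=[#3:6@105]
After op 5 [order #5] market_sell(qty=5): fills=#4x#5:4@102 #1x#5:1@99; bids=[#1:3@99] asks=[#3:6@105]
After op 6 [order #6] limit_buy(price=101, qty=10): fills=none; bids=[#6:10@101 #1:3@99] asks=[#3:6@105]
After op 7 [order #7] market_sell(qty=7): fills=#6x#7:7@101; bids=[#6:3@101 #1:3@99] asks=[#3:6@105]
After op 8 [order #8] limit_buy(price=105, qty=8): fills=#8x#3:6@105; bids=[#8:2@105 #6:3@101 #1:3@99] asks=[-]

Answer: bid=99 ask=-
bid=99 ask=-
bid=99 ask=105
bid=102 ask=105
bid=99 ask=105
bid=101 ask=105
bid=101 ask=105
bid=105 ask=-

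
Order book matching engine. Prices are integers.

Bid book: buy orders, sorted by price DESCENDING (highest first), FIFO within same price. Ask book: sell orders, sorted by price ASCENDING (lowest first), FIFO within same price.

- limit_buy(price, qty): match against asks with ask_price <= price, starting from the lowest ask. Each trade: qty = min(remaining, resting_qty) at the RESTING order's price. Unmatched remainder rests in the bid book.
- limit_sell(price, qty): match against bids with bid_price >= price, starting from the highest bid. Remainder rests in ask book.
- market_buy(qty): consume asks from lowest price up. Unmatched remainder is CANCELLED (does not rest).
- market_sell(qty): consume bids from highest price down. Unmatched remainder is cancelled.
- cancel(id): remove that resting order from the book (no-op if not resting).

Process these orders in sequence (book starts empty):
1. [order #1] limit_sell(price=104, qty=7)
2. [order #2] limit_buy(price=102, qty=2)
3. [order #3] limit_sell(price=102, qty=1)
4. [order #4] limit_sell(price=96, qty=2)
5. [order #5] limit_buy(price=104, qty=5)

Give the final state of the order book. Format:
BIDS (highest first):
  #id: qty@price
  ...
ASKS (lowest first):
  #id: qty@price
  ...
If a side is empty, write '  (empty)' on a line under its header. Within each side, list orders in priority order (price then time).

Answer: BIDS (highest first):
  (empty)
ASKS (lowest first):
  #1: 3@104

Derivation:
After op 1 [order #1] limit_sell(price=104, qty=7): fills=none; bids=[-] asks=[#1:7@104]
After op 2 [order #2] limit_buy(price=102, qty=2): fills=none; bids=[#2:2@102] asks=[#1:7@104]
After op 3 [order #3] limit_sell(price=102, qty=1): fills=#2x#3:1@102; bids=[#2:1@102] asks=[#1:7@104]
After op 4 [order #4] limit_sell(price=96, qty=2): fills=#2x#4:1@102; bids=[-] asks=[#4:1@96 #1:7@104]
After op 5 [order #5] limit_buy(price=104, qty=5): fills=#5x#4:1@96 #5x#1:4@104; bids=[-] asks=[#1:3@104]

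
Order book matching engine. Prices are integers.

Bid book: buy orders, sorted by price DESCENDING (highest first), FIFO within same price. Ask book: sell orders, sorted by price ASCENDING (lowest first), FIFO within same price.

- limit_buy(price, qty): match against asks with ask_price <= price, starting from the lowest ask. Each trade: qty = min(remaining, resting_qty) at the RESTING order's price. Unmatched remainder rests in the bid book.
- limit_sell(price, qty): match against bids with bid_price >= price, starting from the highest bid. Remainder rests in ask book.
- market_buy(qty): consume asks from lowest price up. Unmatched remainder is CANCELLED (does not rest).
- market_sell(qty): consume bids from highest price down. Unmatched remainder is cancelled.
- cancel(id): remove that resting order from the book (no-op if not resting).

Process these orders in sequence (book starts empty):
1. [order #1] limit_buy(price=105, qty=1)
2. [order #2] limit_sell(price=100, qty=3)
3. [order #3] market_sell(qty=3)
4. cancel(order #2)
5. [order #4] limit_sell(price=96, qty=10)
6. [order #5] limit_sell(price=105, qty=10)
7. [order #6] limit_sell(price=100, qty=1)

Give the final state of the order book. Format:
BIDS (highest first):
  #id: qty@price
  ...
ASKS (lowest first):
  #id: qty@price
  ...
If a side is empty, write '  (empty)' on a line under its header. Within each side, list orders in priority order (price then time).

Answer: BIDS (highest first):
  (empty)
ASKS (lowest first):
  #4: 10@96
  #6: 1@100
  #5: 10@105

Derivation:
After op 1 [order #1] limit_buy(price=105, qty=1): fills=none; bids=[#1:1@105] asks=[-]
After op 2 [order #2] limit_sell(price=100, qty=3): fills=#1x#2:1@105; bids=[-] asks=[#2:2@100]
After op 3 [order #3] market_sell(qty=3): fills=none; bids=[-] asks=[#2:2@100]
After op 4 cancel(order #2): fills=none; bids=[-] asks=[-]
After op 5 [order #4] limit_sell(price=96, qty=10): fills=none; bids=[-] asks=[#4:10@96]
After op 6 [order #5] limit_sell(price=105, qty=10): fills=none; bids=[-] asks=[#4:10@96 #5:10@105]
After op 7 [order #6] limit_sell(price=100, qty=1): fills=none; bids=[-] asks=[#4:10@96 #6:1@100 #5:10@105]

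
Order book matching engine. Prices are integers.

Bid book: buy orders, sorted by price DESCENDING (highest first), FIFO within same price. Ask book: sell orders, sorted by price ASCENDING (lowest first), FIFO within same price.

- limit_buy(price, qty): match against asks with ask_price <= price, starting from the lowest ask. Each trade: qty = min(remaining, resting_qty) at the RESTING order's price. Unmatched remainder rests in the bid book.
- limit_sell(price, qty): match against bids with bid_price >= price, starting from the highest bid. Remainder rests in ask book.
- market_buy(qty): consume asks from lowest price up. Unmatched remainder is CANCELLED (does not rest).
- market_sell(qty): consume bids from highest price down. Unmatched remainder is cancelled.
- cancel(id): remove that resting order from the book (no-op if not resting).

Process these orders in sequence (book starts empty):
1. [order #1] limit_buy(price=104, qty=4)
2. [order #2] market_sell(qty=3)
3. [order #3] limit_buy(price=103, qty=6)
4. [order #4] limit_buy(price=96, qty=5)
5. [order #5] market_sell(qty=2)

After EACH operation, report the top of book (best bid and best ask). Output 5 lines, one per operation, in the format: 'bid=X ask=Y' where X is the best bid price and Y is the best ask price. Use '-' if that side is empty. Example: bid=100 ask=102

After op 1 [order #1] limit_buy(price=104, qty=4): fills=none; bids=[#1:4@104] asks=[-]
After op 2 [order #2] market_sell(qty=3): fills=#1x#2:3@104; bids=[#1:1@104] asks=[-]
After op 3 [order #3] limit_buy(price=103, qty=6): fills=none; bids=[#1:1@104 #3:6@103] asks=[-]
After op 4 [order #4] limit_buy(price=96, qty=5): fills=none; bids=[#1:1@104 #3:6@103 #4:5@96] asks=[-]
After op 5 [order #5] market_sell(qty=2): fills=#1x#5:1@104 #3x#5:1@103; bids=[#3:5@103 #4:5@96] asks=[-]

Answer: bid=104 ask=-
bid=104 ask=-
bid=104 ask=-
bid=104 ask=-
bid=103 ask=-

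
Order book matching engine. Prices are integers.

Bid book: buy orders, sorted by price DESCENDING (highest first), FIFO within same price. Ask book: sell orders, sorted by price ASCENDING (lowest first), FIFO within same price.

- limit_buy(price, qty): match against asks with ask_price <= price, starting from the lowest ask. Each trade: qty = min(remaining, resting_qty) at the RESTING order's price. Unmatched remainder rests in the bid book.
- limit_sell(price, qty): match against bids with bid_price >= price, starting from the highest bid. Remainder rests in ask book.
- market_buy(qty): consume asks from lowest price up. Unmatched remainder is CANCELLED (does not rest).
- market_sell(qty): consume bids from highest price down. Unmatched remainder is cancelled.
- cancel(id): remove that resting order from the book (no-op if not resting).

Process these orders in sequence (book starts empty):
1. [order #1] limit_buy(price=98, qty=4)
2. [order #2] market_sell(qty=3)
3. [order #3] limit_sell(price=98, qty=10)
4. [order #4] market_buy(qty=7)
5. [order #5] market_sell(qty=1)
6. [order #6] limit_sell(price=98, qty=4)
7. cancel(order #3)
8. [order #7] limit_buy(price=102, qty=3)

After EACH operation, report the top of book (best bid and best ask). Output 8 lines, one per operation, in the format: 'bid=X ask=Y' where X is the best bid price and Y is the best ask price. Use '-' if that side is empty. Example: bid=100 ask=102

Answer: bid=98 ask=-
bid=98 ask=-
bid=- ask=98
bid=- ask=98
bid=- ask=98
bid=- ask=98
bid=- ask=98
bid=- ask=98

Derivation:
After op 1 [order #1] limit_buy(price=98, qty=4): fills=none; bids=[#1:4@98] asks=[-]
After op 2 [order #2] market_sell(qty=3): fills=#1x#2:3@98; bids=[#1:1@98] asks=[-]
After op 3 [order #3] limit_sell(price=98, qty=10): fills=#1x#3:1@98; bids=[-] asks=[#3:9@98]
After op 4 [order #4] market_buy(qty=7): fills=#4x#3:7@98; bids=[-] asks=[#3:2@98]
After op 5 [order #5] market_sell(qty=1): fills=none; bids=[-] asks=[#3:2@98]
After op 6 [order #6] limit_sell(price=98, qty=4): fills=none; bids=[-] asks=[#3:2@98 #6:4@98]
After op 7 cancel(order #3): fills=none; bids=[-] asks=[#6:4@98]
After op 8 [order #7] limit_buy(price=102, qty=3): fills=#7x#6:3@98; bids=[-] asks=[#6:1@98]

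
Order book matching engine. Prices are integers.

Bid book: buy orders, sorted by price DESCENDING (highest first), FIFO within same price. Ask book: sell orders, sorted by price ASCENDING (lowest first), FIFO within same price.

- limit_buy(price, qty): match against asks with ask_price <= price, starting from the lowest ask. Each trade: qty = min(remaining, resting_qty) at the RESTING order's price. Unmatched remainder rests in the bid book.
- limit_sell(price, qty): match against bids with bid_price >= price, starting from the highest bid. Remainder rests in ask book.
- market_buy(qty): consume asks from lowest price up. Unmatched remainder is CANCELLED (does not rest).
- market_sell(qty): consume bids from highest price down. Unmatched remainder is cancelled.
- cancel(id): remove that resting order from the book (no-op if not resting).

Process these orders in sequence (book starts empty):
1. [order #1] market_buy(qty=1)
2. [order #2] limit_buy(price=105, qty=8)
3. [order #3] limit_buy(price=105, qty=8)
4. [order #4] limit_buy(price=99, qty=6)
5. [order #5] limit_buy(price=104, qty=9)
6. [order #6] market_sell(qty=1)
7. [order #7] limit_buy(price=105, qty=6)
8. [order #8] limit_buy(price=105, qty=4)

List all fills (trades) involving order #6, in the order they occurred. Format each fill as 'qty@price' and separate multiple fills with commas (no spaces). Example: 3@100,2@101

After op 1 [order #1] market_buy(qty=1): fills=none; bids=[-] asks=[-]
After op 2 [order #2] limit_buy(price=105, qty=8): fills=none; bids=[#2:8@105] asks=[-]
After op 3 [order #3] limit_buy(price=105, qty=8): fills=none; bids=[#2:8@105 #3:8@105] asks=[-]
After op 4 [order #4] limit_buy(price=99, qty=6): fills=none; bids=[#2:8@105 #3:8@105 #4:6@99] asks=[-]
After op 5 [order #5] limit_buy(price=104, qty=9): fills=none; bids=[#2:8@105 #3:8@105 #5:9@104 #4:6@99] asks=[-]
After op 6 [order #6] market_sell(qty=1): fills=#2x#6:1@105; bids=[#2:7@105 #3:8@105 #5:9@104 #4:6@99] asks=[-]
After op 7 [order #7] limit_buy(price=105, qty=6): fills=none; bids=[#2:7@105 #3:8@105 #7:6@105 #5:9@104 #4:6@99] asks=[-]
After op 8 [order #8] limit_buy(price=105, qty=4): fills=none; bids=[#2:7@105 #3:8@105 #7:6@105 #8:4@105 #5:9@104 #4:6@99] asks=[-]

Answer: 1@105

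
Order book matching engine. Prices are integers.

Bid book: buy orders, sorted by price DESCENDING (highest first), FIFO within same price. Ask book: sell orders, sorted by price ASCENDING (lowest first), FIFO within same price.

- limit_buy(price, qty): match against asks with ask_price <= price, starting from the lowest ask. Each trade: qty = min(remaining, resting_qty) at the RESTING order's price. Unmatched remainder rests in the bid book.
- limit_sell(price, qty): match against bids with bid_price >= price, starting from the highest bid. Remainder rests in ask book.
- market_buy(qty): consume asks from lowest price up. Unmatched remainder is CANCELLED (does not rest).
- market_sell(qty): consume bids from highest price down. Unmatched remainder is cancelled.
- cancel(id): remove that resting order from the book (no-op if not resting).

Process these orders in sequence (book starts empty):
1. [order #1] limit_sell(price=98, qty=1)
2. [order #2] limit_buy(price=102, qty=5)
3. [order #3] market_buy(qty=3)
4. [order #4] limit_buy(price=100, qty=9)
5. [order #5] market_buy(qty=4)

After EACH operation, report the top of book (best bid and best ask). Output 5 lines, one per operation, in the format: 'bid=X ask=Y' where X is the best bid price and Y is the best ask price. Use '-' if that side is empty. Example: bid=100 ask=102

After op 1 [order #1] limit_sell(price=98, qty=1): fills=none; bids=[-] asks=[#1:1@98]
After op 2 [order #2] limit_buy(price=102, qty=5): fills=#2x#1:1@98; bids=[#2:4@102] asks=[-]
After op 3 [order #3] market_buy(qty=3): fills=none; bids=[#2:4@102] asks=[-]
After op 4 [order #4] limit_buy(price=100, qty=9): fills=none; bids=[#2:4@102 #4:9@100] asks=[-]
After op 5 [order #5] market_buy(qty=4): fills=none; bids=[#2:4@102 #4:9@100] asks=[-]

Answer: bid=- ask=98
bid=102 ask=-
bid=102 ask=-
bid=102 ask=-
bid=102 ask=-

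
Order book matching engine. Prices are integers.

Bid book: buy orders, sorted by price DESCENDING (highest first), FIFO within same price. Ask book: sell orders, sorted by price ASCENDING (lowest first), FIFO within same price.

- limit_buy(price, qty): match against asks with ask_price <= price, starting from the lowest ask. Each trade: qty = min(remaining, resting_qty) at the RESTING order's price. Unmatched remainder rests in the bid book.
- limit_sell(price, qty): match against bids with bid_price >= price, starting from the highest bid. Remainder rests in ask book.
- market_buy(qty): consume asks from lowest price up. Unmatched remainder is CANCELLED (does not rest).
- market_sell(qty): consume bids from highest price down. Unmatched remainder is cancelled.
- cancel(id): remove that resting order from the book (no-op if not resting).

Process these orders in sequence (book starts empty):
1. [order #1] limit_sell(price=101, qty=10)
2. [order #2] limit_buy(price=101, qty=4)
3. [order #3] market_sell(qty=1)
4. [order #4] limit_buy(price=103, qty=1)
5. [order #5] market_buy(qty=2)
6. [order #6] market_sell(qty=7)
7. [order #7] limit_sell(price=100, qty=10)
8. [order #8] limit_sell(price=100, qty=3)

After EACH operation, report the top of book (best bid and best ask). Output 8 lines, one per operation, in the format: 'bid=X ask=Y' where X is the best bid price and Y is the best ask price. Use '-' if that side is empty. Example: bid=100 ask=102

Answer: bid=- ask=101
bid=- ask=101
bid=- ask=101
bid=- ask=101
bid=- ask=101
bid=- ask=101
bid=- ask=100
bid=- ask=100

Derivation:
After op 1 [order #1] limit_sell(price=101, qty=10): fills=none; bids=[-] asks=[#1:10@101]
After op 2 [order #2] limit_buy(price=101, qty=4): fills=#2x#1:4@101; bids=[-] asks=[#1:6@101]
After op 3 [order #3] market_sell(qty=1): fills=none; bids=[-] asks=[#1:6@101]
After op 4 [order #4] limit_buy(price=103, qty=1): fills=#4x#1:1@101; bids=[-] asks=[#1:5@101]
After op 5 [order #5] market_buy(qty=2): fills=#5x#1:2@101; bids=[-] asks=[#1:3@101]
After op 6 [order #6] market_sell(qty=7): fills=none; bids=[-] asks=[#1:3@101]
After op 7 [order #7] limit_sell(price=100, qty=10): fills=none; bids=[-] asks=[#7:10@100 #1:3@101]
After op 8 [order #8] limit_sell(price=100, qty=3): fills=none; bids=[-] asks=[#7:10@100 #8:3@100 #1:3@101]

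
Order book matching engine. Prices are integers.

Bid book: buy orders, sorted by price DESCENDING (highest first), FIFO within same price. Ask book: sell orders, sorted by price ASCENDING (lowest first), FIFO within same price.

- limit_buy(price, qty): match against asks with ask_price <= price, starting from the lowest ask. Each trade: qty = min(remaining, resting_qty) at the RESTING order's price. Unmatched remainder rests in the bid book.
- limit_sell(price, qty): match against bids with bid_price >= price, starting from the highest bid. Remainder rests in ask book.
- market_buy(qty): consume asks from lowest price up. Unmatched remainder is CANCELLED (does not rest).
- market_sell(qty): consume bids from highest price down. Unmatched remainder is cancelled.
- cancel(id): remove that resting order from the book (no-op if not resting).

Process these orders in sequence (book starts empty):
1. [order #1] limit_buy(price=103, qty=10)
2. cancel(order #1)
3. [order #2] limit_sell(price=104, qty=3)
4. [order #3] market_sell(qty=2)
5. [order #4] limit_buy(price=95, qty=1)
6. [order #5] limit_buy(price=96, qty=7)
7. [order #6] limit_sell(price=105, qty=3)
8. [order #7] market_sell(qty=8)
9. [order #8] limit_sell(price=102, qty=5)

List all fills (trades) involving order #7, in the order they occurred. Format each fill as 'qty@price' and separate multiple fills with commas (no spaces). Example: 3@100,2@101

After op 1 [order #1] limit_buy(price=103, qty=10): fills=none; bids=[#1:10@103] asks=[-]
After op 2 cancel(order #1): fills=none; bids=[-] asks=[-]
After op 3 [order #2] limit_sell(price=104, qty=3): fills=none; bids=[-] asks=[#2:3@104]
After op 4 [order #3] market_sell(qty=2): fills=none; bids=[-] asks=[#2:3@104]
After op 5 [order #4] limit_buy(price=95, qty=1): fills=none; bids=[#4:1@95] asks=[#2:3@104]
After op 6 [order #5] limit_buy(price=96, qty=7): fills=none; bids=[#5:7@96 #4:1@95] asks=[#2:3@104]
After op 7 [order #6] limit_sell(price=105, qty=3): fills=none; bids=[#5:7@96 #4:1@95] asks=[#2:3@104 #6:3@105]
After op 8 [order #7] market_sell(qty=8): fills=#5x#7:7@96 #4x#7:1@95; bids=[-] asks=[#2:3@104 #6:3@105]
After op 9 [order #8] limit_sell(price=102, qty=5): fills=none; bids=[-] asks=[#8:5@102 #2:3@104 #6:3@105]

Answer: 7@96,1@95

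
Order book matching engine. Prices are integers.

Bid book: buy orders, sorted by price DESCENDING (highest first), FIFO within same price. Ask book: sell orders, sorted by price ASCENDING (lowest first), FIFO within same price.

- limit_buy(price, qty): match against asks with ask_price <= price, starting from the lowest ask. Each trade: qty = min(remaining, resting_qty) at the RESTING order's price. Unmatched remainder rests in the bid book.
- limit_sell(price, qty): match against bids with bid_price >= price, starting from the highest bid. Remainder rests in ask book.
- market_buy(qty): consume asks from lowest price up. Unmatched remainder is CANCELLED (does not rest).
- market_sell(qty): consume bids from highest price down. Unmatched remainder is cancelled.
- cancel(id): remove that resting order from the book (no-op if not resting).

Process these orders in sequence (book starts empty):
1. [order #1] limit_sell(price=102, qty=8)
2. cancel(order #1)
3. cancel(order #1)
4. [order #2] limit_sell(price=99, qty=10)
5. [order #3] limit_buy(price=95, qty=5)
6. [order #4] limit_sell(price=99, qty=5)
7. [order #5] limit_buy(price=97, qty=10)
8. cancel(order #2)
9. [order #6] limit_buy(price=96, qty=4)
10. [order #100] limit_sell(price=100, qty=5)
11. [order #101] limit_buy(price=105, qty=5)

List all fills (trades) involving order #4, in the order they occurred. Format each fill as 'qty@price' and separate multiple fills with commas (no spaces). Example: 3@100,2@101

Answer: 5@99

Derivation:
After op 1 [order #1] limit_sell(price=102, qty=8): fills=none; bids=[-] asks=[#1:8@102]
After op 2 cancel(order #1): fills=none; bids=[-] asks=[-]
After op 3 cancel(order #1): fills=none; bids=[-] asks=[-]
After op 4 [order #2] limit_sell(price=99, qty=10): fills=none; bids=[-] asks=[#2:10@99]
After op 5 [order #3] limit_buy(price=95, qty=5): fills=none; bids=[#3:5@95] asks=[#2:10@99]
After op 6 [order #4] limit_sell(price=99, qty=5): fills=none; bids=[#3:5@95] asks=[#2:10@99 #4:5@99]
After op 7 [order #5] limit_buy(price=97, qty=10): fills=none; bids=[#5:10@97 #3:5@95] asks=[#2:10@99 #4:5@99]
After op 8 cancel(order #2): fills=none; bids=[#5:10@97 #3:5@95] asks=[#4:5@99]
After op 9 [order #6] limit_buy(price=96, qty=4): fills=none; bids=[#5:10@97 #6:4@96 #3:5@95] asks=[#4:5@99]
After op 10 [order #100] limit_sell(price=100, qty=5): fills=none; bids=[#5:10@97 #6:4@96 #3:5@95] asks=[#4:5@99 #100:5@100]
After op 11 [order #101] limit_buy(price=105, qty=5): fills=#101x#4:5@99; bids=[#5:10@97 #6:4@96 #3:5@95] asks=[#100:5@100]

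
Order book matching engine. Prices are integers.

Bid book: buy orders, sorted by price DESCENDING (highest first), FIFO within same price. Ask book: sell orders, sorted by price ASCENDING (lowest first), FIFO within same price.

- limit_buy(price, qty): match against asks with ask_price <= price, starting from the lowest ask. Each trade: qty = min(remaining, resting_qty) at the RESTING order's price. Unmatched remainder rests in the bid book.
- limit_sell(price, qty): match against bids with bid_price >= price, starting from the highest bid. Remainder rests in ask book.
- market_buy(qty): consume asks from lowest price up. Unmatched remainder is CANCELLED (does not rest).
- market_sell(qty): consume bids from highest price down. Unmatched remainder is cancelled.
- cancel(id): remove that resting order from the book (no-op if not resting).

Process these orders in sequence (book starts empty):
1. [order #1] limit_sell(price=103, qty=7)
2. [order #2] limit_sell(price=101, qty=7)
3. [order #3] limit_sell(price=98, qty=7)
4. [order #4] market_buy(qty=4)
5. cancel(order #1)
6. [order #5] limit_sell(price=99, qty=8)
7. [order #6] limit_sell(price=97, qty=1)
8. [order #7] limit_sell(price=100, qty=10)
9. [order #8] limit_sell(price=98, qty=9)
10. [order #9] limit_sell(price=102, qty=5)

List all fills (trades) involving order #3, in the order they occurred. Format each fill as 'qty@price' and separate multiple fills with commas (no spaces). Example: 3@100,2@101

After op 1 [order #1] limit_sell(price=103, qty=7): fills=none; bids=[-] asks=[#1:7@103]
After op 2 [order #2] limit_sell(price=101, qty=7): fills=none; bids=[-] asks=[#2:7@101 #1:7@103]
After op 3 [order #3] limit_sell(price=98, qty=7): fills=none; bids=[-] asks=[#3:7@98 #2:7@101 #1:7@103]
After op 4 [order #4] market_buy(qty=4): fills=#4x#3:4@98; bids=[-] asks=[#3:3@98 #2:7@101 #1:7@103]
After op 5 cancel(order #1): fills=none; bids=[-] asks=[#3:3@98 #2:7@101]
After op 6 [order #5] limit_sell(price=99, qty=8): fills=none; bids=[-] asks=[#3:3@98 #5:8@99 #2:7@101]
After op 7 [order #6] limit_sell(price=97, qty=1): fills=none; bids=[-] asks=[#6:1@97 #3:3@98 #5:8@99 #2:7@101]
After op 8 [order #7] limit_sell(price=100, qty=10): fills=none; bids=[-] asks=[#6:1@97 #3:3@98 #5:8@99 #7:10@100 #2:7@101]
After op 9 [order #8] limit_sell(price=98, qty=9): fills=none; bids=[-] asks=[#6:1@97 #3:3@98 #8:9@98 #5:8@99 #7:10@100 #2:7@101]
After op 10 [order #9] limit_sell(price=102, qty=5): fills=none; bids=[-] asks=[#6:1@97 #3:3@98 #8:9@98 #5:8@99 #7:10@100 #2:7@101 #9:5@102]

Answer: 4@98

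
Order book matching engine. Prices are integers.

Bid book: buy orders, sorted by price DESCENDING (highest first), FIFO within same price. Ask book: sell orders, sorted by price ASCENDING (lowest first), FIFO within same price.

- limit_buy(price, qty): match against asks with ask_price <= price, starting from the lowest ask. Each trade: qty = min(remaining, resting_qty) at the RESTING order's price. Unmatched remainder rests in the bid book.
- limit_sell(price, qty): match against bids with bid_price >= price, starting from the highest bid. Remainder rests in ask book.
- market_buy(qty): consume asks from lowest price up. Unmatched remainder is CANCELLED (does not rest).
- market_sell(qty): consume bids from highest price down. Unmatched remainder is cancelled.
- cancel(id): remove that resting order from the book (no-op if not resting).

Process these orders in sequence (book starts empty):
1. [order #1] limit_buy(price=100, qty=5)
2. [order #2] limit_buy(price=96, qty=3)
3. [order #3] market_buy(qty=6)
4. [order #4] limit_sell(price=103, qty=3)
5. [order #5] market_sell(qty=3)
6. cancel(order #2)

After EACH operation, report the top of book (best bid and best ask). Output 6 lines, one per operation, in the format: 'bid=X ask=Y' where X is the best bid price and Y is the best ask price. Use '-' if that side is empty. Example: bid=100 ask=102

After op 1 [order #1] limit_buy(price=100, qty=5): fills=none; bids=[#1:5@100] asks=[-]
After op 2 [order #2] limit_buy(price=96, qty=3): fills=none; bids=[#1:5@100 #2:3@96] asks=[-]
After op 3 [order #3] market_buy(qty=6): fills=none; bids=[#1:5@100 #2:3@96] asks=[-]
After op 4 [order #4] limit_sell(price=103, qty=3): fills=none; bids=[#1:5@100 #2:3@96] asks=[#4:3@103]
After op 5 [order #5] market_sell(qty=3): fills=#1x#5:3@100; bids=[#1:2@100 #2:3@96] asks=[#4:3@103]
After op 6 cancel(order #2): fills=none; bids=[#1:2@100] asks=[#4:3@103]

Answer: bid=100 ask=-
bid=100 ask=-
bid=100 ask=-
bid=100 ask=103
bid=100 ask=103
bid=100 ask=103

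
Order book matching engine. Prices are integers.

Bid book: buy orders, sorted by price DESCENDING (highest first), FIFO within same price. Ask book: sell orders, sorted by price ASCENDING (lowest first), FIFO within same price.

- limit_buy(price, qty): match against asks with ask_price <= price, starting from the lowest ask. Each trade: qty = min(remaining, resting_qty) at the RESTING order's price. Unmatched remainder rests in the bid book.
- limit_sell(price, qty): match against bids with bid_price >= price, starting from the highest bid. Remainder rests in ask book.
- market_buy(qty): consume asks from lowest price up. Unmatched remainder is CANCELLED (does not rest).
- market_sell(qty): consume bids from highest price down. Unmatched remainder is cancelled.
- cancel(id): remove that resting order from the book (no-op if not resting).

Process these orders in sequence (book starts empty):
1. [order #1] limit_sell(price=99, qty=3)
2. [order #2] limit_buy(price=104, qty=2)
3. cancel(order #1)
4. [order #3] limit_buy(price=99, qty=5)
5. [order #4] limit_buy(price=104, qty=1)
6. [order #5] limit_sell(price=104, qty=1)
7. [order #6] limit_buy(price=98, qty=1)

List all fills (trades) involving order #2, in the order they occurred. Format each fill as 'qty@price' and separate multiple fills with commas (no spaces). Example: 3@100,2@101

Answer: 2@99

Derivation:
After op 1 [order #1] limit_sell(price=99, qty=3): fills=none; bids=[-] asks=[#1:3@99]
After op 2 [order #2] limit_buy(price=104, qty=2): fills=#2x#1:2@99; bids=[-] asks=[#1:1@99]
After op 3 cancel(order #1): fills=none; bids=[-] asks=[-]
After op 4 [order #3] limit_buy(price=99, qty=5): fills=none; bids=[#3:5@99] asks=[-]
After op 5 [order #4] limit_buy(price=104, qty=1): fills=none; bids=[#4:1@104 #3:5@99] asks=[-]
After op 6 [order #5] limit_sell(price=104, qty=1): fills=#4x#5:1@104; bids=[#3:5@99] asks=[-]
After op 7 [order #6] limit_buy(price=98, qty=1): fills=none; bids=[#3:5@99 #6:1@98] asks=[-]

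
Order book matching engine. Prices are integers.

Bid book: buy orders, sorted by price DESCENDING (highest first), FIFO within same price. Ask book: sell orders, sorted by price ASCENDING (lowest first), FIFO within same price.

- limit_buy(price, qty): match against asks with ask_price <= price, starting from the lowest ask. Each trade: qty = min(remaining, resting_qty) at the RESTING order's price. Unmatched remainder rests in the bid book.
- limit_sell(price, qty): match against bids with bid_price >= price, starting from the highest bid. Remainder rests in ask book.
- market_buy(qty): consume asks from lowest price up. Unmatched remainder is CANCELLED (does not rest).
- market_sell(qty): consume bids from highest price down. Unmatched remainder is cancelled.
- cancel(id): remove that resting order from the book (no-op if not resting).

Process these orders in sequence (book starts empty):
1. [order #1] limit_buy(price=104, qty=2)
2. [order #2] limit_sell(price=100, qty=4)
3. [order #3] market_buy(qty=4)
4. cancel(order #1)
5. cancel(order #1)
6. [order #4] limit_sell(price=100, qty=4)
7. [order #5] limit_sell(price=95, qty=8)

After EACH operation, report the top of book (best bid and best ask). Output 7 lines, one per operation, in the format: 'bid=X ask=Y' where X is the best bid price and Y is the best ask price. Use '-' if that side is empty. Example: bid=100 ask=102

After op 1 [order #1] limit_buy(price=104, qty=2): fills=none; bids=[#1:2@104] asks=[-]
After op 2 [order #2] limit_sell(price=100, qty=4): fills=#1x#2:2@104; bids=[-] asks=[#2:2@100]
After op 3 [order #3] market_buy(qty=4): fills=#3x#2:2@100; bids=[-] asks=[-]
After op 4 cancel(order #1): fills=none; bids=[-] asks=[-]
After op 5 cancel(order #1): fills=none; bids=[-] asks=[-]
After op 6 [order #4] limit_sell(price=100, qty=4): fills=none; bids=[-] asks=[#4:4@100]
After op 7 [order #5] limit_sell(price=95, qty=8): fills=none; bids=[-] asks=[#5:8@95 #4:4@100]

Answer: bid=104 ask=-
bid=- ask=100
bid=- ask=-
bid=- ask=-
bid=- ask=-
bid=- ask=100
bid=- ask=95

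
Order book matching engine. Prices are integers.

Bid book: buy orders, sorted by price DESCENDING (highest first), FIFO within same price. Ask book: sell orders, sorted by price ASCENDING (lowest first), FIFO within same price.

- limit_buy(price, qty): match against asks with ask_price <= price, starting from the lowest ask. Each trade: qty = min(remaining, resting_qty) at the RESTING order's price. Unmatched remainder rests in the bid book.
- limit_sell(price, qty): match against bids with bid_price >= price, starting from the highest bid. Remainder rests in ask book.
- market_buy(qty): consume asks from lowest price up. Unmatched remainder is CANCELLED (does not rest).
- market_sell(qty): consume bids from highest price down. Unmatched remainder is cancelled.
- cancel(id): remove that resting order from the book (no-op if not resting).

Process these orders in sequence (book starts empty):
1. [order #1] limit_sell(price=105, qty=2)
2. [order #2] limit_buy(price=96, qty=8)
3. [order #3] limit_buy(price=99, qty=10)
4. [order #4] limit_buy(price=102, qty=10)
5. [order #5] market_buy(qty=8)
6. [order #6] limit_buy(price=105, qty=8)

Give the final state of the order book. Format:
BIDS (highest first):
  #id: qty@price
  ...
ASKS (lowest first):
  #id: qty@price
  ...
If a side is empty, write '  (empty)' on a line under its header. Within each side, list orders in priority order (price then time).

Answer: BIDS (highest first):
  #6: 8@105
  #4: 10@102
  #3: 10@99
  #2: 8@96
ASKS (lowest first):
  (empty)

Derivation:
After op 1 [order #1] limit_sell(price=105, qty=2): fills=none; bids=[-] asks=[#1:2@105]
After op 2 [order #2] limit_buy(price=96, qty=8): fills=none; bids=[#2:8@96] asks=[#1:2@105]
After op 3 [order #3] limit_buy(price=99, qty=10): fills=none; bids=[#3:10@99 #2:8@96] asks=[#1:2@105]
After op 4 [order #4] limit_buy(price=102, qty=10): fills=none; bids=[#4:10@102 #3:10@99 #2:8@96] asks=[#1:2@105]
After op 5 [order #5] market_buy(qty=8): fills=#5x#1:2@105; bids=[#4:10@102 #3:10@99 #2:8@96] asks=[-]
After op 6 [order #6] limit_buy(price=105, qty=8): fills=none; bids=[#6:8@105 #4:10@102 #3:10@99 #2:8@96] asks=[-]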